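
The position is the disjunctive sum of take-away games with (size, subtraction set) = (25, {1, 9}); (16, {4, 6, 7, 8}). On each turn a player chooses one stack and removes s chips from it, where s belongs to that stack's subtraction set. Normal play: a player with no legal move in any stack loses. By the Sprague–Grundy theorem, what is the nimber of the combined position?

0

Stack A, S = {1, 9}:
n :  0  1  2  3  4  5  6  7  8  9 10 11 12 13 14 15 16 17 18 19 20 21 22 23 24 25
G :  0  1  0  1  0  1  0  1  0  1  0  1  0  1  0  1  0  1  0  1  0  1  0  1  0  1
G_A(25) = 1.
Stack B, S = {4, 6, 7, 8}:
n :  0  1  2  3  4  5  6  7  8  9 10 11 12 13 14 15 16
G :  0  0  0  0  1  1  1  1  2  2  2  2  0  0  0  0  1
G_B(16) = 1.
Combined Grundy value = 1 ⊕ 1 = 0.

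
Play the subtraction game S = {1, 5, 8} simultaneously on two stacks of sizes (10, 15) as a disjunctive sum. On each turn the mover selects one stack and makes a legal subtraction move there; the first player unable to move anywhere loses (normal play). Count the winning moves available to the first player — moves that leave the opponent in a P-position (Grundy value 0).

All stacks use S = {1, 5, 8}:
n :  0  1  2  3  4  5  6  7  8  9 10 11 12 13 14 15
G :  0  1  0  1  0  1  0  1  2  3  2  3  2  0  1  0
Stack A: G(10) = 2.
Stack B: G(15) = 0.
Combined Grundy value = 2 ⊕ 0 = 2.
A winning move leaves total XOR = 0, i.e. changes one component's Grundy value g to g ⊕ X where X is the current total.
Stack A: need g' = 2⊕2 = 0. Options: 10−1→G=3, 10−5→G=1, 10−8→G=0. Hits: 1.
Stack B: need g' = 0⊕2 = 2. Options: 15−1→G=1, 15−5→G=2, 15−8→G=1. Hits: 1.

2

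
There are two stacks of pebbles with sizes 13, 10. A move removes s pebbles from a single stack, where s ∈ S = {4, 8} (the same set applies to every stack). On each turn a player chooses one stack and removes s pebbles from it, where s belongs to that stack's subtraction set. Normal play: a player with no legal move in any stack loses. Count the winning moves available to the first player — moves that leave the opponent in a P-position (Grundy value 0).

2

All stacks use S = {4, 8}:
n :  0  1  2  3  4  5  6  7  8  9 10 11 12 13
G :  0  0  0  0  1  1  1  1  2  2  2  2  0  0
Stack A: G(13) = 0.
Stack B: G(10) = 2.
Combined Grundy value = 0 ⊕ 2 = 2.
A winning move leaves total XOR = 0, i.e. changes one component's Grundy value g to g ⊕ X where X is the current total.
Stack A: need g' = 0⊕2 = 2. Options: 13−4→G=2, 13−8→G=1. Hits: 1.
Stack B: need g' = 2⊕2 = 0. Options: 10−4→G=1, 10−8→G=0. Hits: 1.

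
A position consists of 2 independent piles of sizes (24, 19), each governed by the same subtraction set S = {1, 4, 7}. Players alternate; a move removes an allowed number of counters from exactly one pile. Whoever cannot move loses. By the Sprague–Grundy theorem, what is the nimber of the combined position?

All piles use S = {1, 4, 7}:
G(0) = 0
G(1) = mex{0} = 1
G(2) = mex{1} = 0
G(3) = mex{0} = 1
G(4) = mex{1,0} = 2
G(5) = mex{2,1} = 0
G(6) = mex{0,0} = 1
G(7) = mex{1,1,0} = 2
G(8) = mex{2,2,1} = 0
G(9) = mex{0,0,0} = 1
G(10) = mex{1,1,1} = 0
G(11) = mex{0,2,2} = 1
G(12) = mex{1,0,0} = 2
G(13) = mex{2,1,1} = 0
G(14) = mex{0,0,2} = 1
G(15) = mex{1,1,0} = 2
G(16) = mex{2,2,1} = 0
G(17) = mex{0,0,0} = 1
G(18) = mex{1,1,1} = 0
G(19) = mex{0,2,2} = 1
G(20) = mex{1,0,0} = 2
G(21) = mex{2,1,1} = 0
G(22) = mex{0,0,2} = 1
G(23) = mex{1,1,0} = 2
G(24) = mex{2,2,1} = 0
Pile A: G(24) = 0.
Pile B: G(19) = 1.
Combined Grundy value = 0 ⊕ 1 = 1.

1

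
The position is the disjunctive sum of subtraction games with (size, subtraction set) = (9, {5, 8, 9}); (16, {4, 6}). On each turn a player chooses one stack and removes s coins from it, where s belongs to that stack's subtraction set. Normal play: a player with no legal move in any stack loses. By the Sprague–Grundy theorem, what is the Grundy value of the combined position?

0

Stack A, S = {5, 8, 9}:
n : 0 1 2 3 4 5 6 7 8 9
G : 0 0 0 0 0 1 1 1 1 1
G_A(9) = 1.
Stack B, S = {4, 6}:
G(0) = 0
G(1) = mex{} = 0
G(2) = mex{} = 0
G(3) = mex{} = 0
G(4) = mex{0} = 1
G(5) = mex{0} = 1
G(6) = mex{0,0} = 1
G(7) = mex{0,0} = 1
G(8) = mex{1,0} = 2
G(9) = mex{1,0} = 2
G(10) = mex{1,1} = 0
G(11) = mex{1,1} = 0
G(12) = mex{2,1} = 0
G(13) = mex{2,1} = 0
G(14) = mex{0,2} = 1
G(15) = mex{0,2} = 1
G(16) = mex{0,0} = 1
G_B(16) = 1.
Combined Grundy value = 1 ⊕ 1 = 0.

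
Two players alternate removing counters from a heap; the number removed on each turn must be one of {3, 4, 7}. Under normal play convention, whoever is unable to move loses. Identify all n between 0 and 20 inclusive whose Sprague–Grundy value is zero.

0, 1, 2, 10, 11, 12, 20

G(0) = 0
G(1) = mex{} = 0
G(2) = mex{} = 0
G(3) = mex{0} = 1
G(4) = mex{0,0} = 1
G(5) = mex{0,0} = 1
G(6) = mex{1,0} = 2
G(7) = mex{1,1,0} = 2
G(8) = mex{1,1,0} = 2
G(9) = mex{2,1,0} = 3
G(10) = mex{2,2,1} = 0
G(11) = mex{2,2,1} = 0
G(12) = mex{3,2,1} = 0
G(13) = mex{0,3,2} = 1
G(14) = mex{0,0,2} = 1
G(15) = mex{0,0,2} = 1
G(16) = mex{1,0,3} = 2
G(17) = mex{1,1,0} = 2
G(18) = mex{1,1,0} = 2
G(19) = mex{2,1,0} = 3
G(20) = mex{2,2,1} = 0
P-positions are exactly the n with G(n) = 0.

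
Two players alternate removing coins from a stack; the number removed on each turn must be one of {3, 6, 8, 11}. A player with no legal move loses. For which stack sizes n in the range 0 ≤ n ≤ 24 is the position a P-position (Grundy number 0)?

G(0) = 0
G(1) = mex{} = 0
G(2) = mex{} = 0
G(3) = mex{0} = 1
G(4) = mex{0} = 1
G(5) = mex{0} = 1
G(6) = mex{1,0} = 2
G(7) = mex{1,0} = 2
G(8) = mex{1,0,0} = 2
G(9) = mex{2,1,0} = 3
G(10) = mex{2,1,0} = 3
G(11) = mex{2,1,1,0} = 3
G(12) = mex{3,2,1,0} = 4
G(13) = mex{3,2,1,0} = 4
G(14) = mex{3,2,2,1} = 0
G(15) = mex{4,3,2,1} = 0
G(16) = mex{4,3,2,1} = 0
G(17) = mex{0,3,3,2} = 1
G(18) = mex{0,4,3,2} = 1
G(19) = mex{0,4,3,2} = 1
G(20) = mex{1,0,4,3} = 2
G(21) = mex{1,0,4,3} = 2
G(22) = mex{1,0,0,3} = 2
G(23) = mex{2,1,0,4} = 3
G(24) = mex{2,1,0,4} = 3
P-positions are exactly the n with G(n) = 0.

0, 1, 2, 14, 15, 16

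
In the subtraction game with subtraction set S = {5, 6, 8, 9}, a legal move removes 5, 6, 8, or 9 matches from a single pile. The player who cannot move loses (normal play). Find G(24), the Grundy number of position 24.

2

n :  0  1  2  3  4  5  6  7  8  9 10 11 12 13 14 15 16 17 18 19 20 21 22 23 24
G :  0  0  0  0  0  1  1  1  1  1  2  2  2  2  0  0  0  0  0  1  1  1  1  1  2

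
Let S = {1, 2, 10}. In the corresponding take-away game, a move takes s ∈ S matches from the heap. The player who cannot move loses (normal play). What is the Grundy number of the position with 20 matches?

n :  0  1  2  3  4  5  6  7  8  9 10 11 12 13 14 15 16 17 18 19 20
G :  0  1  2  0  1  2  0  1  2  0  1  2  0  1  2  0  1  2  0  1  2

2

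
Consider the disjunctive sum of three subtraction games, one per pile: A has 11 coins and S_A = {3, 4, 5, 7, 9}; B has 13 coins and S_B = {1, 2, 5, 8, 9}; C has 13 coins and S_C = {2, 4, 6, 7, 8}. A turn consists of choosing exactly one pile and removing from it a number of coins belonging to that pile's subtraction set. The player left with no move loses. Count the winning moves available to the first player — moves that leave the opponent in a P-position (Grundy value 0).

Pile A, S = {3, 4, 5, 7, 9}:
n :  0  1  2  3  4  5  6  7  8  9 10 11
G :  0  0  0  1  1  1  2  2  2  3  3  3
G_A(11) = 3.
Pile B, S = {1, 2, 5, 8, 9}:
n :  0  1  2  3  4  5  6  7  8  9 10 11 12 13
G :  0  1  2  0  1  2  0  1  2  3  0  1  2  0
G_B(13) = 0.
Pile C, S = {2, 4, 6, 7, 8}:
n :  0  1  2  3  4  5  6  7  8  9 10 11 12 13
G :  0  0  1  1  2  2  3  3  4  4  0  0  1  1
G_C(13) = 1.
Combined Grundy value = 3 ⊕ 0 ⊕ 1 = 2.
A winning move leaves total XOR = 0, i.e. changes one component's Grundy value g to g ⊕ X where X is the current total.
Pile A: need g' = 3⊕2 = 1. Options: 11−3→G=2, 11−4→G=2, 11−5→G=2, 11−7→G=1, 11−9→G=0. Hits: 1.
Pile B: need g' = 0⊕2 = 2. Options: 13−1→G=2, 13−2→G=1, 13−5→G=2, 13−8→G=2, 13−9→G=1. Hits: 3.
Pile C: need g' = 1⊕2 = 3. Options: 13−2→G=0, 13−4→G=4, 13−6→G=3, 13−7→G=3, 13−8→G=2. Hits: 2.

6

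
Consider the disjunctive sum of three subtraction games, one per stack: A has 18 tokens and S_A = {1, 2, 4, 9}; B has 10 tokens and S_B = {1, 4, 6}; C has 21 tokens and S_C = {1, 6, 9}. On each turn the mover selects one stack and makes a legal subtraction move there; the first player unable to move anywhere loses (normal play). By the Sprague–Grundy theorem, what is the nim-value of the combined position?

3

Stack A, S = {1, 2, 4, 9}:
G(0) = 0
G(1) = mex{0} = 1
G(2) = mex{1,0} = 2
G(3) = mex{2,1} = 0
G(4) = mex{0,2,0} = 1
G(5) = mex{1,0,1} = 2
G(6) = mex{2,1,2} = 0
G(7) = mex{0,2,0} = 1
G(8) = mex{1,0,1} = 2
G(9) = mex{2,1,2,0} = 3
G(10) = mex{3,2,0,1} = 4
G(11) = mex{4,3,1,2} = 0
G(12) = mex{0,4,2,0} = 1
G(13) = mex{1,0,3,1} = 2
G(14) = mex{2,1,4,2} = 0
G(15) = mex{0,2,0,0} = 1
G(16) = mex{1,0,1,1} = 2
G(17) = mex{2,1,2,2} = 0
G(18) = mex{0,2,0,3} = 1
G_A(18) = 1.
Stack B, S = {1, 4, 6}:
n :  0  1  2  3  4  5  6  7  8  9 10
G :  0  1  0  1  2  0  1  0  1  2  0
G_B(10) = 0.
Stack C, S = {1, 6, 9}:
n :  0  1  2  3  4  5  6  7  8  9 10 11 12 13 14 15 16 17 18 19 20 21
G :  0  1  0  1  0  1  2  0  1  2  3  2  0  1  0  1  2  0  1  0  1  2
G_C(21) = 2.
Combined Grundy value = 1 ⊕ 0 ⊕ 2 = 3.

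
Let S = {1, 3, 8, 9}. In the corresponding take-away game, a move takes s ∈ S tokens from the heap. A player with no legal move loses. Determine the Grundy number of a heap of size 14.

n :  0  1  2  3  4  5  6  7  8  9 10 11 12 13 14
G :  0  1  0  1  0  1  0  1  2  3  2  3  2  3  2

2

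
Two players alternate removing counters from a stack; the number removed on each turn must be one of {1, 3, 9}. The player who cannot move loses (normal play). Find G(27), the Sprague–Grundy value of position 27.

G(0) = 0
G(1) = mex{0} = 1
G(2) = mex{1} = 0
G(3) = mex{0,0} = 1
G(4) = mex{1,1} = 0
G(5) = mex{0,0} = 1
G(6) = mex{1,1} = 0
G(7) = mex{0,0} = 1
G(8) = mex{1,1} = 0
G(9) = mex{0,0,0} = 1
G(10) = mex{1,1,1} = 0
G(11) = mex{0,0,0} = 1
G(12) = mex{1,1,1} = 0
G(13) = mex{0,0,0} = 1
G(14) = mex{1,1,1} = 0
G(15) = mex{0,0,0} = 1
G(16) = mex{1,1,1} = 0
G(17) = mex{0,0,0} = 1
G(18) = mex{1,1,1} = 0
G(19) = mex{0,0,0} = 1
G(20) = mex{1,1,1} = 0
G(21) = mex{0,0,0} = 1
G(22) = mex{1,1,1} = 0
G(23) = mex{0,0,0} = 1
G(24) = mex{1,1,1} = 0
G(25) = mex{0,0,0} = 1
G(26) = mex{1,1,1} = 0
G(27) = mex{0,0,0} = 1

1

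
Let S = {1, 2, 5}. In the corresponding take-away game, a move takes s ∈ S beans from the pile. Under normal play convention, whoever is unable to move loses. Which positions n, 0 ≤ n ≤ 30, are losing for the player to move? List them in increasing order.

G(0) = 0
G(1) = mex{0} = 1
G(2) = mex{1,0} = 2
G(3) = mex{2,1} = 0
G(4) = mex{0,2} = 1
G(5) = mex{1,0,0} = 2
G(6) = mex{2,1,1} = 0
G(7) = mex{0,2,2} = 1
G(8) = mex{1,0,0} = 2
G(9) = mex{2,1,1} = 0
G(10) = mex{0,2,2} = 1
G(11) = mex{1,0,0} = 2
G(12) = mex{2,1,1} = 0
G(13) = mex{0,2,2} = 1
G(14) = mex{1,0,0} = 2
G(15) = mex{2,1,1} = 0
G(16) = mex{0,2,2} = 1
G(17) = mex{1,0,0} = 2
G(18) = mex{2,1,1} = 0
G(19) = mex{0,2,2} = 1
G(20) = mex{1,0,0} = 2
G(21) = mex{2,1,1} = 0
G(22) = mex{0,2,2} = 1
G(23) = mex{1,0,0} = 2
G(24) = mex{2,1,1} = 0
G(25) = mex{0,2,2} = 1
G(26) = mex{1,0,0} = 2
G(27) = mex{2,1,1} = 0
G(28) = mex{0,2,2} = 1
G(29) = mex{1,0,0} = 2
G(30) = mex{2,1,1} = 0
P-positions are exactly the n with G(n) = 0.

0, 3, 6, 9, 12, 15, 18, 21, 24, 27, 30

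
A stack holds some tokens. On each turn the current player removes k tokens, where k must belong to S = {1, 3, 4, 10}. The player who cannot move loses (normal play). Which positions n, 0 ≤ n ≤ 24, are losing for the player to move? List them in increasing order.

G(0) = 0
G(1) = mex{0} = 1
G(2) = mex{1} = 0
G(3) = mex{0,0} = 1
G(4) = mex{1,1,0} = 2
G(5) = mex{2,0,1} = 3
G(6) = mex{3,1,0} = 2
G(7) = mex{2,2,1} = 0
G(8) = mex{0,3,2} = 1
G(9) = mex{1,2,3} = 0
G(10) = mex{0,0,2,0} = 1
G(11) = mex{1,1,0,1} = 2
G(12) = mex{2,0,1,0} = 3
G(13) = mex{3,1,0,1} = 2
G(14) = mex{2,2,1,2} = 0
G(15) = mex{0,3,2,3} = 1
G(16) = mex{1,2,3,2} = 0
G(17) = mex{0,0,2,0} = 1
G(18) = mex{1,1,0,1} = 2
G(19) = mex{2,0,1,0} = 3
G(20) = mex{3,1,0,1} = 2
G(21) = mex{2,2,1,2} = 0
G(22) = mex{0,3,2,3} = 1
G(23) = mex{1,2,3,2} = 0
G(24) = mex{0,0,2,0} = 1
P-positions are exactly the n with G(n) = 0.

0, 2, 7, 9, 14, 16, 21, 23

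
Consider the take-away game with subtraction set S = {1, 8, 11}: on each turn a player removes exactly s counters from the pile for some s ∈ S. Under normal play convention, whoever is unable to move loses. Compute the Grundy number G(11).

2

n :  0  1  2  3  4  5  6  7  8  9 10 11
G :  0  1  0  1  0  1  0  1  2  0  1  2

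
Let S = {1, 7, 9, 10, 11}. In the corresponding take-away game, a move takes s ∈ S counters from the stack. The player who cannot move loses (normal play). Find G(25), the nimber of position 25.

G(0) = 0
G(1) = mex{0} = 1
G(2) = mex{1} = 0
G(3) = mex{0} = 1
G(4) = mex{1} = 0
G(5) = mex{0} = 1
G(6) = mex{1} = 0
G(7) = mex{0,0} = 1
G(8) = mex{1,1} = 0
G(9) = mex{0,0,0} = 1
G(10) = mex{1,1,1,0} = 2
G(11) = mex{2,0,0,1,0} = 3
G(12) = mex{3,1,1,0,1} = 2
G(13) = mex{2,0,0,1,0} = 3
G(14) = mex{3,1,1,0,1} = 2
G(15) = mex{2,0,0,1,0} = 3
G(16) = mex{3,1,1,0,1} = 2
G(17) = mex{2,2,0,1,0} = 3
G(18) = mex{3,3,1,0,1} = 2
G(19) = mex{2,2,2,1,0} = 3
G(20) = mex{3,3,3,2,1} = 0
G(21) = mex{0,2,2,3,2} = 1
G(22) = mex{1,3,3,2,3} = 0
G(23) = mex{0,2,2,3,2} = 1
G(24) = mex{1,3,3,2,3} = 0
G(25) = mex{0,2,2,3,2} = 1

1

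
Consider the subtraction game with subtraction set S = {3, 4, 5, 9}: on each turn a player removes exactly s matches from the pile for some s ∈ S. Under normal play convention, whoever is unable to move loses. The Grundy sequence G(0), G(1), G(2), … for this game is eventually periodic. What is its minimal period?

G(0) = 0
G(1) = mex{} = 0
G(2) = mex{} = 0
G(3) = mex{0} = 1
G(4) = mex{0,0} = 1
G(5) = mex{0,0,0} = 1
G(6) = mex{1,0,0} = 2
G(7) = mex{1,1,0} = 2
G(8) = mex{1,1,1} = 0
G(9) = mex{2,1,1,0} = 3
G(10) = mex{2,2,1,0} = 3
G(11) = mex{0,2,2,0} = 1
G(12) = mex{3,0,2,1} = 4
G(13) = mex{3,3,0,1} = 2
G(14) = mex{1,3,3,1} = 0
G(15) = mex{4,1,3,2} = 0
G(16) = mex{2,4,1,2} = 0
G(17) = mex{0,2,4,0} = 1
G(18) = mex{0,0,2,3} = 1
G(19) = mex{0,0,0,3} = 1
G(20) = mex{1,0,0,1} = 2
G(21) = mex{1,1,0,4} = 2
G(22) = mex{1,1,1,2} = 0
G(23) = mex{2,1,1,0} = 3
G(24) = mex{2,2,1,0} = 3
G(25) = mex{0,2,2,0} = 1
G(26) = mex{3,0,2,1} = 4
G(27) = mex{3,3,0,1} = 2
G(28) = mex{1,3,3,1} = 0
G(29) = mex{4,1,3,2} = 0
G(n+14) = G(n) holds for n = 0,…,8 (a full window of length max(S) = 9), so the sequence is purely periodic with period 14.

14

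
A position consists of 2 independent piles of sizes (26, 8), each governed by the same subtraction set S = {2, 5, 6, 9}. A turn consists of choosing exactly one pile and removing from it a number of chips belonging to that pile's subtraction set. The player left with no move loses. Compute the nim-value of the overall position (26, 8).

All piles use S = {2, 5, 6, 9}:
n :  0  1  2  3  4  5  6  7  8  9 10 11 12 13 14 15 16 17 18 19 20 21 22 23 24 25 26
G :  0  0  1  1  0  2  1  3  0  2  1  0  0  1  1  0  2  1  3  0  2  1  0  0  1  1  0
Pile A: G(26) = 0.
Pile B: G(8) = 0.
Combined Grundy value = 0 ⊕ 0 = 0.

0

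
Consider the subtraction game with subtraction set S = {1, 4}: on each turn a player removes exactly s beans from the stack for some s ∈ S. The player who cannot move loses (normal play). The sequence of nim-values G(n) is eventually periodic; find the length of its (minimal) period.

n :  0  1  2  3  4  5  6  7  8  9 10 11 12 13 14
G :  0  1  0  1  2  0  1  0  1  2  0  1  0  1  2
G(n+5) = G(n) holds for n = 0,…,3 (a full window of length max(S) = 4), so the sequence is purely periodic with period 5.

5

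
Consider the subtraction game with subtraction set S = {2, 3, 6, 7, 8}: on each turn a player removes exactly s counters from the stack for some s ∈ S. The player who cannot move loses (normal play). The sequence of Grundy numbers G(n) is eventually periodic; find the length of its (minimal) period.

G(0) = 0
G(1) = mex{} = 0
G(2) = mex{0} = 1
G(3) = mex{0,0} = 1
G(4) = mex{1,0} = 2
G(5) = mex{1,1} = 0
G(6) = mex{2,1,0} = 3
G(7) = mex{0,2,0,0} = 1
G(8) = mex{3,0,1,0,0} = 2
G(9) = mex{1,3,1,1,0} = 2
G(10) = mex{2,1,2,1,1} = 0
G(11) = mex{2,2,0,2,1} = 3
G(12) = mex{0,2,3,0,2} = 1
G(13) = mex{3,0,1,3,0} = 2
G(14) = mex{1,3,2,1,3} = 0
G(15) = mex{2,1,2,2,1} = 0
G(16) = mex{0,2,0,2,2} = 1
G(17) = mex{0,0,3,0,2} = 1
G(18) = mex{1,0,1,3,0} = 2
G(19) = mex{1,1,2,1,3} = 0
G(20) = mex{2,1,0,2,1} = 3
G(21) = mex{0,2,0,0,2} = 1
G(22) = mex{3,0,1,0,0} = 2
G(23) = mex{1,3,1,1,0} = 2
G(24) = mex{2,1,2,1,1} = 0
G(25) = mex{2,2,0,2,1} = 3
G(26) = mex{0,2,3,0,2} = 1
G(27) = mex{3,0,1,3,0} = 2
G(28) = mex{1,3,2,1,3} = 0
G(29) = mex{2,1,2,2,1} = 0
G(n+14) = G(n) holds for n = 0,…,7 (a full window of length max(S) = 8), so the sequence is purely periodic with period 14.

14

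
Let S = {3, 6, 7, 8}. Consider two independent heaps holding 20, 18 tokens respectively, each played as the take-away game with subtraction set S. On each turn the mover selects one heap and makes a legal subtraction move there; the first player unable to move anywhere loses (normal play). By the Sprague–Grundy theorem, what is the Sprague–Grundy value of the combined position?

All heaps use S = {3, 6, 7, 8}:
n :  0  1  2  3  4  5  6  7  8  9 10 11 12 13 14 15 16 17 18 19 20
G :  0  0  0  1  1  1  2  2  2  3  3  0  0  0  1  1  1  2  2  2  3
Heap A: G(20) = 3.
Heap B: G(18) = 2.
Combined Grundy value = 3 ⊕ 2 = 1.

1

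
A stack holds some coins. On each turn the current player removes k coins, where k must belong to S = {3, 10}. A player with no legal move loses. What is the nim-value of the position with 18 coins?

G(0) = 0
G(1) = mex{} = 0
G(2) = mex{} = 0
G(3) = mex{0} = 1
G(4) = mex{0} = 1
G(5) = mex{0} = 1
G(6) = mex{1} = 0
G(7) = mex{1} = 0
G(8) = mex{1} = 0
G(9) = mex{0} = 1
G(10) = mex{0,0} = 1
G(11) = mex{0,0} = 1
G(12) = mex{1,0} = 2
G(13) = mex{1,1} = 0
G(14) = mex{1,1} = 0
G(15) = mex{2,1} = 0
G(16) = mex{0,0} = 1
G(17) = mex{0,0} = 1
G(18) = mex{0,0} = 1

1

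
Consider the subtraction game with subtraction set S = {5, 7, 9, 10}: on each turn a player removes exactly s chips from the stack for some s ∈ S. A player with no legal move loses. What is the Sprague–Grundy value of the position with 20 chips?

1

n :  0  1  2  3  4  5  6  7  8  9 10 11 12 13 14 15 16 17 18 19 20
G :  0  0  0  0  0  1  1  1  1  1  2  2  2  2  2  0  0  0  0  0  1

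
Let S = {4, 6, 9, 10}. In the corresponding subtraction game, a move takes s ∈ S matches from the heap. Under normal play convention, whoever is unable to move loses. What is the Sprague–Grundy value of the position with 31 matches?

n :  0  1  2  3  4  5  6  7  8  9 10 11 12 13 14 15 16 17 18 19 20 21 22 23 24 25 26 27 28 29 30 31
G :  0  0  0  0  1  1  1  1  2  2  2  2  3  3  0  0  0  0  1  1  1  1  2  2  2  2  3  3  0  0  0  0

0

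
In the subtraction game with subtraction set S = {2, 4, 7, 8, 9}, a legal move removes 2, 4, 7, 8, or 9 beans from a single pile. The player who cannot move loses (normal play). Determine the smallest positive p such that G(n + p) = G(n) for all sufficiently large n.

11

G(0) = 0
G(1) = mex{} = 0
G(2) = mex{0} = 1
G(3) = mex{0} = 1
G(4) = mex{1,0} = 2
G(5) = mex{1,0} = 2
G(6) = mex{2,1} = 0
G(7) = mex{2,1,0} = 3
G(8) = mex{0,2,0,0} = 1
G(9) = mex{3,2,1,0,0} = 4
G(10) = mex{1,0,1,1,0} = 2
G(11) = mex{4,3,2,1,1} = 0
G(12) = mex{2,1,2,2,1} = 0
G(13) = mex{0,4,0,2,2} = 1
G(14) = mex{0,2,3,0,2} = 1
G(15) = mex{1,0,1,3,0} = 2
G(16) = mex{1,0,4,1,3} = 2
G(17) = mex{2,1,2,4,1} = 0
G(18) = mex{2,1,0,2,4} = 3
G(19) = mex{0,2,0,0,2} = 1
G(20) = mex{3,2,1,0,0} = 4
G(21) = mex{1,0,1,1,0} = 2
G(22) = mex{4,3,2,1,1} = 0
G(23) = mex{2,1,2,2,1} = 0
G(n+11) = G(n) holds for n = 0,…,8 (a full window of length max(S) = 9), so the sequence is purely periodic with period 11.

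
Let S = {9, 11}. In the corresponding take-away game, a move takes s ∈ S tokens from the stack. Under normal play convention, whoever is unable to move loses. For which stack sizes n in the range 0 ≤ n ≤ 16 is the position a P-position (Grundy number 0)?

n :  0  1  2  3  4  5  6  7  8  9 10 11 12 13 14 15 16
G :  0  0  0  0  0  0  0  0  0  1  1  1  1  1  1  1  1
P-positions are exactly the n with G(n) = 0.

0, 1, 2, 3, 4, 5, 6, 7, 8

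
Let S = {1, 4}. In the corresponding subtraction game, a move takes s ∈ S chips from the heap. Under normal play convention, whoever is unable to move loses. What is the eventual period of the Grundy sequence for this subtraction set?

5

G(0) = 0
G(1) = mex{0} = 1
G(2) = mex{1} = 0
G(3) = mex{0} = 1
G(4) = mex{1,0} = 2
G(5) = mex{2,1} = 0
G(6) = mex{0,0} = 1
G(7) = mex{1,1} = 0
G(8) = mex{0,2} = 1
G(9) = mex{1,0} = 2
G(10) = mex{2,1} = 0
G(11) = mex{0,0} = 1
G(12) = mex{1,1} = 0
G(13) = mex{0,2} = 1
G(14) = mex{1,0} = 2
G(n+5) = G(n) holds for n = 0,…,3 (a full window of length max(S) = 4), so the sequence is purely periodic with period 5.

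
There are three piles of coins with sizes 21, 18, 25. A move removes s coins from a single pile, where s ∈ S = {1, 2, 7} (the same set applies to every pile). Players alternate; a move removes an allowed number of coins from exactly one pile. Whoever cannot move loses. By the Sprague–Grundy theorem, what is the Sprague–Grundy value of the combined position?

1

All piles use S = {1, 2, 7}:
G(0) = 0
G(1) = mex{0} = 1
G(2) = mex{1,0} = 2
G(3) = mex{2,1} = 0
G(4) = mex{0,2} = 1
G(5) = mex{1,0} = 2
G(6) = mex{2,1} = 0
G(7) = mex{0,2,0} = 1
G(8) = mex{1,0,1} = 2
G(9) = mex{2,1,2} = 0
G(10) = mex{0,2,0} = 1
G(11) = mex{1,0,1} = 2
G(12) = mex{2,1,2} = 0
G(13) = mex{0,2,0} = 1
G(14) = mex{1,0,1} = 2
G(15) = mex{2,1,2} = 0
G(16) = mex{0,2,0} = 1
G(17) = mex{1,0,1} = 2
G(18) = mex{2,1,2} = 0
G(19) = mex{0,2,0} = 1
G(20) = mex{1,0,1} = 2
G(21) = mex{2,1,2} = 0
G(22) = mex{0,2,0} = 1
G(23) = mex{1,0,1} = 2
G(24) = mex{2,1,2} = 0
G(25) = mex{0,2,0} = 1
Pile A: G(21) = 0.
Pile B: G(18) = 0.
Pile C: G(25) = 1.
Combined Grundy value = 0 ⊕ 0 ⊕ 1 = 1.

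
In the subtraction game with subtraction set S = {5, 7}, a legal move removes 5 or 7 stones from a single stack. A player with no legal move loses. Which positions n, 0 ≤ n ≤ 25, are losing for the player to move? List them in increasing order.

0, 1, 2, 3, 4, 12, 13, 14, 15, 16, 24, 25

G(0) = 0
G(1) = mex{} = 0
G(2) = mex{} = 0
G(3) = mex{} = 0
G(4) = mex{} = 0
G(5) = mex{0} = 1
G(6) = mex{0} = 1
G(7) = mex{0,0} = 1
G(8) = mex{0,0} = 1
G(9) = mex{0,0} = 1
G(10) = mex{1,0} = 2
G(11) = mex{1,0} = 2
G(12) = mex{1,1} = 0
G(13) = mex{1,1} = 0
G(14) = mex{1,1} = 0
G(15) = mex{2,1} = 0
G(16) = mex{2,1} = 0
G(17) = mex{0,2} = 1
G(18) = mex{0,2} = 1
G(19) = mex{0,0} = 1
G(20) = mex{0,0} = 1
G(21) = mex{0,0} = 1
G(22) = mex{1,0} = 2
G(23) = mex{1,0} = 2
G(24) = mex{1,1} = 0
G(25) = mex{1,1} = 0
P-positions are exactly the n with G(n) = 0.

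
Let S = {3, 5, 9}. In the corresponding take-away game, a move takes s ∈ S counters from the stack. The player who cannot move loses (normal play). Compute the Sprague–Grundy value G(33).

n :  0  1  2  3  4  5  6  7  8  9 10 11 12 13 14 15 16 17 18 19 20 21 22 23 24 25 26 27 28 29 30 31 32 33
G :  0  0  0  1  1  1  2  2  0  3  3  1  0  2  0  1  0  1  0  1  0  1  0  1  0  1  0  1  0  1  0  1  0  1

1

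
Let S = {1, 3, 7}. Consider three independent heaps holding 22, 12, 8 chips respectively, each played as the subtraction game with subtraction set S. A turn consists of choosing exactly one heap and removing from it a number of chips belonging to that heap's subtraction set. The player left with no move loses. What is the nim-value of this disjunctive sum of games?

0

All heaps use S = {1, 3, 7}:
G(0) = 0
G(1) = mex{0} = 1
G(2) = mex{1} = 0
G(3) = mex{0,0} = 1
G(4) = mex{1,1} = 0
G(5) = mex{0,0} = 1
G(6) = mex{1,1} = 0
G(7) = mex{0,0,0} = 1
G(8) = mex{1,1,1} = 0
G(9) = mex{0,0,0} = 1
G(10) = mex{1,1,1} = 0
G(11) = mex{0,0,0} = 1
G(12) = mex{1,1,1} = 0
G(13) = mex{0,0,0} = 1
G(14) = mex{1,1,1} = 0
G(15) = mex{0,0,0} = 1
G(16) = mex{1,1,1} = 0
G(17) = mex{0,0,0} = 1
G(18) = mex{1,1,1} = 0
G(19) = mex{0,0,0} = 1
G(20) = mex{1,1,1} = 0
G(21) = mex{0,0,0} = 1
G(22) = mex{1,1,1} = 0
Heap A: G(22) = 0.
Heap B: G(12) = 0.
Heap C: G(8) = 0.
Combined Grundy value = 0 ⊕ 0 ⊕ 0 = 0.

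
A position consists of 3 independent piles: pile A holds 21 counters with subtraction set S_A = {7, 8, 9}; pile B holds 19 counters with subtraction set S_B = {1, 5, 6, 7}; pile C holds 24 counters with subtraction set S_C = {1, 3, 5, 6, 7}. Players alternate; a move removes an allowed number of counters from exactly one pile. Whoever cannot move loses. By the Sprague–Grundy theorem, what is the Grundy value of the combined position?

3

Pile A, S = {7, 8, 9}:
G(0) = 0
G(1) = mex{} = 0
G(2) = mex{} = 0
G(3) = mex{} = 0
G(4) = mex{} = 0
G(5) = mex{} = 0
G(6) = mex{} = 0
G(7) = mex{0} = 1
G(8) = mex{0,0} = 1
G(9) = mex{0,0,0} = 1
G(10) = mex{0,0,0} = 1
G(11) = mex{0,0,0} = 1
G(12) = mex{0,0,0} = 1
G(13) = mex{0,0,0} = 1
G(14) = mex{1,0,0} = 2
G(15) = mex{1,1,0} = 2
G(16) = mex{1,1,1} = 0
G(17) = mex{1,1,1} = 0
G(18) = mex{1,1,1} = 0
G(19) = mex{1,1,1} = 0
G(20) = mex{1,1,1} = 0
G(21) = mex{2,1,1} = 0
G_A(21) = 0.
Pile B, S = {1, 5, 6, 7}:
G(0) = 0
G(1) = mex{0} = 1
G(2) = mex{1} = 0
G(3) = mex{0} = 1
G(4) = mex{1} = 0
G(5) = mex{0,0} = 1
G(6) = mex{1,1,0} = 2
G(7) = mex{2,0,1,0} = 3
G(8) = mex{3,1,0,1} = 2
G(9) = mex{2,0,1,0} = 3
G(10) = mex{3,1,0,1} = 2
G(11) = mex{2,2,1,0} = 3
G(12) = mex{3,3,2,1} = 0
G(13) = mex{0,2,3,2} = 1
G(14) = mex{1,3,2,3} = 0
G(15) = mex{0,2,3,2} = 1
G(16) = mex{1,3,2,3} = 0
G(17) = mex{0,0,3,2} = 1
G(18) = mex{1,1,0,3} = 2
G(19) = mex{2,0,1,0} = 3
G_B(19) = 3.
Pile C, S = {1, 3, 5, 6, 7}:
G(0) = 0
G(1) = mex{0} = 1
G(2) = mex{1} = 0
G(3) = mex{0,0} = 1
G(4) = mex{1,1} = 0
G(5) = mex{0,0,0} = 1
G(6) = mex{1,1,1,0} = 2
G(7) = mex{2,0,0,1,0} = 3
G(8) = mex{3,1,1,0,1} = 2
G(9) = mex{2,2,0,1,0} = 3
G(10) = mex{3,3,1,0,1} = 2
G(11) = mex{2,2,2,1,0} = 3
G(12) = mex{3,3,3,2,1} = 0
G(13) = mex{0,2,2,3,2} = 1
G(14) = mex{1,3,3,2,3} = 0
G(15) = mex{0,0,2,3,2} = 1
G(16) = mex{1,1,3,2,3} = 0
G(17) = mex{0,0,0,3,2} = 1
G(18) = mex{1,1,1,0,3} = 2
G(19) = mex{2,0,0,1,0} = 3
G(20) = mex{3,1,1,0,1} = 2
G(21) = mex{2,2,0,1,0} = 3
G(22) = mex{3,3,1,0,1} = 2
G(23) = mex{2,2,2,1,0} = 3
G(24) = mex{3,3,3,2,1} = 0
G_C(24) = 0.
Combined Grundy value = 0 ⊕ 3 ⊕ 0 = 3.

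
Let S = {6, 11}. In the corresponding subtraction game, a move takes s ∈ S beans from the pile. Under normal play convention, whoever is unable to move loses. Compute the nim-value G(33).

n :  0  1  2  3  4  5  6  7  8  9 10 11 12 13 14 15 16 17 18 19 20 21 22 23 24 25 26 27 28 29 30 31 32 33
G :  0  0  0  0  0  0  1  1  1  1  1  1  2  2  2  2  2  0  0  0  0  0  0  1  1  1  1  1  1  2  2  2  2  2

2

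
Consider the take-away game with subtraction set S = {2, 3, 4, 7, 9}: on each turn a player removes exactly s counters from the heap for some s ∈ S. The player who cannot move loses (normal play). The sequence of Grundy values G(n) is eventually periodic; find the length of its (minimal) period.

G(0) = 0
G(1) = mex{} = 0
G(2) = mex{0} = 1
G(3) = mex{0,0} = 1
G(4) = mex{1,0,0} = 2
G(5) = mex{1,1,0} = 2
G(6) = mex{2,1,1} = 0
G(7) = mex{2,2,1,0} = 3
G(8) = mex{0,2,2,0} = 1
G(9) = mex{3,0,2,1,0} = 4
G(10) = mex{1,3,0,1,0} = 2
G(11) = mex{4,1,3,2,1} = 0
G(12) = mex{2,4,1,2,1} = 0
G(13) = mex{0,2,4,0,2} = 1
G(14) = mex{0,0,2,3,2} = 1
G(15) = mex{1,0,0,1,0} = 2
G(16) = mex{1,1,0,4,3} = 2
G(17) = mex{2,1,1,2,1} = 0
G(18) = mex{2,2,1,0,4} = 3
G(19) = mex{0,2,2,0,2} = 1
G(20) = mex{3,0,2,1,0} = 4
G(21) = mex{1,3,0,1,0} = 2
G(22) = mex{4,1,3,2,1} = 0
G(23) = mex{2,4,1,2,1} = 0
G(n+11) = G(n) holds for n = 0,…,8 (a full window of length max(S) = 9), so the sequence is purely periodic with period 11.

11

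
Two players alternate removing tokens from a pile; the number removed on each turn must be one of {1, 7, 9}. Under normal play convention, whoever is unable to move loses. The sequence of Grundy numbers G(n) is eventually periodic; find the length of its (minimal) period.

2

n :  0  1  2  3  4  5  6  7  8  9 10 11 12 13 14
G :  0  1  0  1  0  1  0  1  0  1  0  1  0  1  0
G(n+2) = G(n) holds for n = 0,…,8 (a full window of length max(S) = 9), so the sequence is purely periodic with period 2.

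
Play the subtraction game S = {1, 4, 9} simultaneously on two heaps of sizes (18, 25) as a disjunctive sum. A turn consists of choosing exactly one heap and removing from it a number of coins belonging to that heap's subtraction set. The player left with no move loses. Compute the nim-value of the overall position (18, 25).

1

All heaps use S = {1, 4, 9}:
G(0) = 0
G(1) = mex{0} = 1
G(2) = mex{1} = 0
G(3) = mex{0} = 1
G(4) = mex{1,0} = 2
G(5) = mex{2,1} = 0
G(6) = mex{0,0} = 1
G(7) = mex{1,1} = 0
G(8) = mex{0,2} = 1
G(9) = mex{1,0,0} = 2
G(10) = mex{2,1,1} = 0
G(11) = mex{0,0,0} = 1
G(12) = mex{1,1,1} = 0
G(13) = mex{0,2,2} = 1
G(14) = mex{1,0,0} = 2
G(15) = mex{2,1,1} = 0
G(16) = mex{0,0,0} = 1
G(17) = mex{1,1,1} = 0
G(18) = mex{0,2,2} = 1
G(19) = mex{1,0,0} = 2
G(20) = mex{2,1,1} = 0
G(21) = mex{0,0,0} = 1
G(22) = mex{1,1,1} = 0
G(23) = mex{0,2,2} = 1
G(24) = mex{1,0,0} = 2
G(25) = mex{2,1,1} = 0
Heap A: G(18) = 1.
Heap B: G(25) = 0.
Combined Grundy value = 1 ⊕ 0 = 1.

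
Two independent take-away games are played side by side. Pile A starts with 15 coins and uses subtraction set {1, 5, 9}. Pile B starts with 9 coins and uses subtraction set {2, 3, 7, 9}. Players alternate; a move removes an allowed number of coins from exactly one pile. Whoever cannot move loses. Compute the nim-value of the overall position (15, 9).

Pile A, S = {1, 5, 9}:
n :  0  1  2  3  4  5  6  7  8  9 10 11 12 13 14 15
G :  0  1  0  1  0  1  0  1  0  1  0  1  0  1  0  1
G_A(15) = 1.
Pile B, S = {2, 3, 7, 9}:
n : 0 1 2 3 4 5 6 7 8 9
G : 0 0 1 1 2 0 0 1 1 2
G_B(9) = 2.
Combined Grundy value = 1 ⊕ 2 = 3.

3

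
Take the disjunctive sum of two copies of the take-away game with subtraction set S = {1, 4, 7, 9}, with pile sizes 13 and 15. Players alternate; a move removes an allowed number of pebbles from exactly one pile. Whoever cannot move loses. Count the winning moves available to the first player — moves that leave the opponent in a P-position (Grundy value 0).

All piles use S = {1, 4, 7, 9}:
n :  0  1  2  3  4  5  6  7  8  9 10 11 12 13 14 15
G :  0  1  0  1  2  0  1  2  0  1  0  1  2  0  1  2
Pile A: G(13) = 0.
Pile B: G(15) = 2.
Combined Grundy value = 0 ⊕ 2 = 2.
A winning move leaves total XOR = 0, i.e. changes one component's Grundy value g to g ⊕ X where X is the current total.
Pile A: need g' = 0⊕2 = 2. Options: 13−1→G=2, 13−4→G=1, 13−7→G=1, 13−9→G=2. Hits: 2.
Pile B: need g' = 2⊕2 = 0. Options: 15−1→G=1, 15−4→G=1, 15−7→G=0, 15−9→G=1. Hits: 1.

3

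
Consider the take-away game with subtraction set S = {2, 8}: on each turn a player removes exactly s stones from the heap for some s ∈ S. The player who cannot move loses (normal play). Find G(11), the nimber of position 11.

0

G(0) = 0
G(1) = mex{} = 0
G(2) = mex{0} = 1
G(3) = mex{0} = 1
G(4) = mex{1} = 0
G(5) = mex{1} = 0
G(6) = mex{0} = 1
G(7) = mex{0} = 1
G(8) = mex{1,0} = 2
G(9) = mex{1,0} = 2
G(10) = mex{2,1} = 0
G(11) = mex{2,1} = 0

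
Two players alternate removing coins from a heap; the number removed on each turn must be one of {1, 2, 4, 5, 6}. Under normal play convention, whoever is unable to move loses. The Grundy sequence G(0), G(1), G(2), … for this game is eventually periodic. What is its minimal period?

n :  0  1  2  3  4  5  6  7  8  9 10 11 12 13 14 15 16 17 18 19 20 21
G :  0  1  2  0  1  2  3  4  5  3  0  1  2  0  1  2  3  4  5  3  0  1
G(n+10) = G(n) holds for n = 0,…,5 (a full window of length max(S) = 6), so the sequence is purely periodic with period 10.

10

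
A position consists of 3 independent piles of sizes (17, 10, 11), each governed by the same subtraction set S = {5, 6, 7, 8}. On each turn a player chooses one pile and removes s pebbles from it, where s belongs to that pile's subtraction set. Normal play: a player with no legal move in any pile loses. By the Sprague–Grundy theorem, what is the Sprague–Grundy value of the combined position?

All piles use S = {5, 6, 7, 8}:
G(0) = 0
G(1) = mex{} = 0
G(2) = mex{} = 0
G(3) = mex{} = 0
G(4) = mex{} = 0
G(5) = mex{0} = 1
G(6) = mex{0,0} = 1
G(7) = mex{0,0,0} = 1
G(8) = mex{0,0,0,0} = 1
G(9) = mex{0,0,0,0} = 1
G(10) = mex{1,0,0,0} = 2
G(11) = mex{1,1,0,0} = 2
G(12) = mex{1,1,1,0} = 2
G(13) = mex{1,1,1,1} = 0
G(14) = mex{1,1,1,1} = 0
G(15) = mex{2,1,1,1} = 0
G(16) = mex{2,2,1,1} = 0
G(17) = mex{2,2,2,1} = 0
Pile A: G(17) = 0.
Pile B: G(10) = 2.
Pile C: G(11) = 2.
Combined Grundy value = 0 ⊕ 2 ⊕ 2 = 0.

0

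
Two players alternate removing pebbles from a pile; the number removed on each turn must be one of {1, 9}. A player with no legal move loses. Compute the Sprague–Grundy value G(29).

G(0) = 0
G(1) = mex{0} = 1
G(2) = mex{1} = 0
G(3) = mex{0} = 1
G(4) = mex{1} = 0
G(5) = mex{0} = 1
G(6) = mex{1} = 0
G(7) = mex{0} = 1
G(8) = mex{1} = 0
G(9) = mex{0,0} = 1
G(10) = mex{1,1} = 0
G(11) = mex{0,0} = 1
G(12) = mex{1,1} = 0
G(13) = mex{0,0} = 1
G(14) = mex{1,1} = 0
G(15) = mex{0,0} = 1
G(16) = mex{1,1} = 0
G(17) = mex{0,0} = 1
G(18) = mex{1,1} = 0
G(19) = mex{0,0} = 1
G(20) = mex{1,1} = 0
G(21) = mex{0,0} = 1
G(22) = mex{1,1} = 0
G(23) = mex{0,0} = 1
G(24) = mex{1,1} = 0
G(25) = mex{0,0} = 1
G(26) = mex{1,1} = 0
G(27) = mex{0,0} = 1
G(28) = mex{1,1} = 0
G(29) = mex{0,0} = 1

1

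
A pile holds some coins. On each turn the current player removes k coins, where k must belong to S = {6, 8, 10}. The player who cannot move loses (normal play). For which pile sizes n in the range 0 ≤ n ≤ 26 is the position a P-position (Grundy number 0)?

n :  0  1  2  3  4  5  6  7  8  9 10 11 12 13 14 15 16 17 18 19 20 21 22 23 24 25 26
G :  0  0  0  0  0  0  1  1  1  1  1  1  2  2  2  2  0  0  0  0  0  0  1  1  1  1  1
P-positions are exactly the n with G(n) = 0.

0, 1, 2, 3, 4, 5, 16, 17, 18, 19, 20, 21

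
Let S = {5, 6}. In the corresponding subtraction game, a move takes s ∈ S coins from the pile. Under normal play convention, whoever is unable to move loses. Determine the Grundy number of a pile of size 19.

n :  0  1  2  3  4  5  6  7  8  9 10 11 12 13 14 15 16 17 18 19
G :  0  0  0  0  0  1  1  1  1  1  2  0  0  0  0  0  1  1  1  1

1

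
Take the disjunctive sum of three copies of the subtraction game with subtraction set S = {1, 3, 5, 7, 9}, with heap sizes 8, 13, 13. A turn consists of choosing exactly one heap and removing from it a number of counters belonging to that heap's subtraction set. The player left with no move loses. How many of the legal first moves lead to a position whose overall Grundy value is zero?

0

All heaps use S = {1, 3, 5, 7, 9}:
n :  0  1  2  3  4  5  6  7  8  9 10 11 12 13
G :  0  1  0  1  0  1  0  1  0  1  0  1  0  1
Heap A: G(8) = 0.
Heap B: G(13) = 1.
Heap C: G(13) = 1.
Combined Grundy value = 0 ⊕ 1 ⊕ 1 = 0.
A winning move leaves total XOR = 0, i.e. changes one component's Grundy value g to g ⊕ X where X is the current total.
Heap A: target g' = 0⊕0 = 0, but every legal move changes the Grundy value (mex property), so 0 moves.
Heap B: target g' = 1⊕0 = 1, but every legal move changes the Grundy value (mex property), so 0 moves.
Heap C: target g' = 1⊕0 = 1, but every legal move changes the Grundy value (mex property), so 0 moves.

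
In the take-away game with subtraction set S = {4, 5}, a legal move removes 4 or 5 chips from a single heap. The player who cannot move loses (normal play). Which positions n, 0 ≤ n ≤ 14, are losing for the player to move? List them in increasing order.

0, 1, 2, 3, 9, 10, 11, 12

n :  0  1  2  3  4  5  6  7  8  9 10 11 12 13 14
G :  0  0  0  0  1  1  1  1  2  0  0  0  0  1  1
P-positions are exactly the n with G(n) = 0.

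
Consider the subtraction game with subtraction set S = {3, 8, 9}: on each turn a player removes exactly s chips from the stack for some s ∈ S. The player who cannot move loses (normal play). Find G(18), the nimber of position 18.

n :  0  1  2  3  4  5  6  7  8  9 10 11 12 13 14 15 16 17 18
G :  0  0  0  1  1  1  0  0  2  1  1  3  0  0  2  1  1  0  0

0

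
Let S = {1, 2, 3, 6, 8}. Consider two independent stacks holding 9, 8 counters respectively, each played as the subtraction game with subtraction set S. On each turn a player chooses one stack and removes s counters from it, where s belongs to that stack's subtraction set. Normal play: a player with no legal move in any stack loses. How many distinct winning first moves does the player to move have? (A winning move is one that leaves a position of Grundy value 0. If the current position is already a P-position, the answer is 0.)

All stacks use S = {1, 2, 3, 6, 8}:
G(0) = 0
G(1) = mex{0} = 1
G(2) = mex{1,0} = 2
G(3) = mex{2,1,0} = 3
G(4) = mex{3,2,1} = 0
G(5) = mex{0,3,2} = 1
G(6) = mex{1,0,3,0} = 2
G(7) = mex{2,1,0,1} = 3
G(8) = mex{3,2,1,2,0} = 4
G(9) = mex{4,3,2,3,1} = 0
Stack A: G(9) = 0.
Stack B: G(8) = 4.
Combined Grundy value = 0 ⊕ 4 = 4.
A winning move leaves total XOR = 0, i.e. changes one component's Grundy value g to g ⊕ X where X is the current total.
Stack A: need g' = 0⊕4 = 4. Options: 9−1→G=4, 9−2→G=3, 9−3→G=2, 9−6→G=3, 9−8→G=1. Hits: 1.
Stack B: need g' = 4⊕4 = 0. Options: 8−1→G=3, 8−2→G=2, 8−3→G=1, 8−6→G=2, 8−8→G=0. Hits: 1.

2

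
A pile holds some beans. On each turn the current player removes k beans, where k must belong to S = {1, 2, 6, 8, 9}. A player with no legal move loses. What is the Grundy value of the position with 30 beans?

2

n :  0  1  2  3  4  5  6  7  8  9 10 11 12 13 14 15 16 17 18 19 20 21 22 23 24 25 26 27 28 29 30
G :  0  1  2  0  1  2  3  0  1  2  0  1  2  3  0  1  2  0  1  2  3  0  1  2  0  1  2  3  0  1  2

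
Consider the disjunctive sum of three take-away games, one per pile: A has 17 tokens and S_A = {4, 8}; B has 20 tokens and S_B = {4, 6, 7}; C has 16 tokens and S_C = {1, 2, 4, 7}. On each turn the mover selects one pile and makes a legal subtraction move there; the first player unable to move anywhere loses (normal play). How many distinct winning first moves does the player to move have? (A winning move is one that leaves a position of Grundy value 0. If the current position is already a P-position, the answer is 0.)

2

Pile A, S = {4, 8}:
n :  0  1  2  3  4  5  6  7  8  9 10 11 12 13 14 15 16 17
G :  0  0  0  0  1  1  1  1  2  2  2  2  0  0  0  0  1  1
G_A(17) = 1.
Pile B, S = {4, 6, 7}:
n :  0  1  2  3  4  5  6  7  8  9 10 11 12 13 14 15 16 17 18 19 20
G :  0  0  0  0  1  1  1  1  2  2  2  0  0  0  0  1  1  1  1  2  2
G_B(20) = 2.
Pile C, S = {1, 2, 4, 7}:
n :  0  1  2  3  4  5  6  7  8  9 10 11 12 13 14 15 16
G :  0  1  2  0  1  2  0  1  2  0  1  2  0  1  2  0  1
G_C(16) = 1.
Combined Grundy value = 1 ⊕ 2 ⊕ 1 = 2.
A winning move leaves total XOR = 0, i.e. changes one component's Grundy value g to g ⊕ X where X is the current total.
Pile A: need g' = 1⊕2 = 3. Options: 17−4→G=0, 17−8→G=2. Hits: 0.
Pile B: need g' = 2⊕2 = 0. Options: 20−4→G=1, 20−6→G=0, 20−7→G=0. Hits: 2.
Pile C: need g' = 1⊕2 = 3. Options: 16−1→G=0, 16−2→G=2, 16−4→G=0, 16−7→G=0. Hits: 0.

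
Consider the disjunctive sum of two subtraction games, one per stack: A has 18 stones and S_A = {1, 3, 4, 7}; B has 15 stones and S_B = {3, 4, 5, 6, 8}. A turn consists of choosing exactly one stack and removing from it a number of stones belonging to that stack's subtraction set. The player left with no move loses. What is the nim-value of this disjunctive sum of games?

1

Stack A, S = {1, 3, 4, 7}:
n :  0  1  2  3  4  5  6  7  8  9 10 11 12 13 14 15 16 17 18
G :  0  1  0  1  2  3  2  3  0  1  0  1  2  3  2  3  0  1  0
G_A(18) = 0.
Stack B, S = {3, 4, 5, 6, 8}:
G(0) = 0
G(1) = mex{} = 0
G(2) = mex{} = 0
G(3) = mex{0} = 1
G(4) = mex{0,0} = 1
G(5) = mex{0,0,0} = 1
G(6) = mex{1,0,0,0} = 2
G(7) = mex{1,1,0,0} = 2
G(8) = mex{1,1,1,0,0} = 2
G(9) = mex{2,1,1,1,0} = 3
G(10) = mex{2,2,1,1,0} = 3
G(11) = mex{2,2,2,1,1} = 0
G(12) = mex{3,2,2,2,1} = 0
G(13) = mex{3,3,2,2,1} = 0
G(14) = mex{0,3,3,2,2} = 1
G(15) = mex{0,0,3,3,2} = 1
G_B(15) = 1.
Combined Grundy value = 0 ⊕ 1 = 1.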